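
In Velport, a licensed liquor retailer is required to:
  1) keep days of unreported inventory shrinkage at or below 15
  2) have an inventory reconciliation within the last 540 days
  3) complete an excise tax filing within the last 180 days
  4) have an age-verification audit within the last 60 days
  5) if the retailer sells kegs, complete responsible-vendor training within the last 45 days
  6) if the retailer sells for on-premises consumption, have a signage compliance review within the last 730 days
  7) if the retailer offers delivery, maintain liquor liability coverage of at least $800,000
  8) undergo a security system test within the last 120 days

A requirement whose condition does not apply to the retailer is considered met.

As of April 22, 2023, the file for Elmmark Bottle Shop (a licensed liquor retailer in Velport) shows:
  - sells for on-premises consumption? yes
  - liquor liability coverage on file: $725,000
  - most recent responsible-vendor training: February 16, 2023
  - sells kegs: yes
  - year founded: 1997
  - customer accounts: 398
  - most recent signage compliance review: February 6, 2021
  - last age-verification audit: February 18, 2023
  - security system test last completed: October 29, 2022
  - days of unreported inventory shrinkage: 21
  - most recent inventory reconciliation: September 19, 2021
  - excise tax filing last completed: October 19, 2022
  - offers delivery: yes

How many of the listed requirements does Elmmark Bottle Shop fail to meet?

8

1. days of unreported inventory shrinkage 21 > 15 → not met
2. inventory reconciliation 580 days ago vs limit 540 → not met
3. excise tax filing 185 days ago vs limit 180 → not met
4. age-verification audit 63 days ago vs limit 60 → not met
5. condition 'sells kegs' holds; responsible-vendor training 65 days ago vs limit 45 → not met
6. condition 'sells for on-premises consumption' holds; signage compliance review 805 days ago vs limit 730 → not met
7. condition 'offers delivery' holds; liquor liability coverage $725,000 < $800,000 → not met
8. security system test 175 days ago vs limit 120 → not met
Not met: 8 of 8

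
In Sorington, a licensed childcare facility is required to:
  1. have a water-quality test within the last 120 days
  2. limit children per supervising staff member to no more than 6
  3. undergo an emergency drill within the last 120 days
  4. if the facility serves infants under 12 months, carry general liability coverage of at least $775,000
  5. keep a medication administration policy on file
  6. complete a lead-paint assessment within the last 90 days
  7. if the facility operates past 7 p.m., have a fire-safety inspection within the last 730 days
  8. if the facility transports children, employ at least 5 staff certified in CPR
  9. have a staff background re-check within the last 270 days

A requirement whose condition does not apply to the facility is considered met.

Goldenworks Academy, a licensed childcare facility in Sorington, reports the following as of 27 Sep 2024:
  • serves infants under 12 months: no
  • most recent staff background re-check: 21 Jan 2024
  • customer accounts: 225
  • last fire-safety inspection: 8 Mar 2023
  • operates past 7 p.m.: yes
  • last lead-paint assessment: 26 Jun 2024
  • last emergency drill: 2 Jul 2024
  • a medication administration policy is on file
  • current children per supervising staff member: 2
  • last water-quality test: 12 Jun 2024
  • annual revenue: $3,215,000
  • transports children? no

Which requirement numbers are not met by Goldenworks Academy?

6

1. water-quality test 107 days ago vs limit 120 → met
2. children per supervising staff member 2 ≤ 6 → met
3. emergency drill 87 days ago vs limit 120 → met
4. condition 'serves infants under 12 months' does not hold → requirement n/a → met
5. medication administration policy present → met
6. lead-paint assessment 93 days ago vs limit 90 → not met
7. condition 'operates past 7 p.m.' holds; fire-safety inspection 569 days ago vs limit 730 → met
8. condition 'transports children' does not hold → requirement n/a → met
9. staff background re-check 250 days ago vs limit 270 → met
Not met: 6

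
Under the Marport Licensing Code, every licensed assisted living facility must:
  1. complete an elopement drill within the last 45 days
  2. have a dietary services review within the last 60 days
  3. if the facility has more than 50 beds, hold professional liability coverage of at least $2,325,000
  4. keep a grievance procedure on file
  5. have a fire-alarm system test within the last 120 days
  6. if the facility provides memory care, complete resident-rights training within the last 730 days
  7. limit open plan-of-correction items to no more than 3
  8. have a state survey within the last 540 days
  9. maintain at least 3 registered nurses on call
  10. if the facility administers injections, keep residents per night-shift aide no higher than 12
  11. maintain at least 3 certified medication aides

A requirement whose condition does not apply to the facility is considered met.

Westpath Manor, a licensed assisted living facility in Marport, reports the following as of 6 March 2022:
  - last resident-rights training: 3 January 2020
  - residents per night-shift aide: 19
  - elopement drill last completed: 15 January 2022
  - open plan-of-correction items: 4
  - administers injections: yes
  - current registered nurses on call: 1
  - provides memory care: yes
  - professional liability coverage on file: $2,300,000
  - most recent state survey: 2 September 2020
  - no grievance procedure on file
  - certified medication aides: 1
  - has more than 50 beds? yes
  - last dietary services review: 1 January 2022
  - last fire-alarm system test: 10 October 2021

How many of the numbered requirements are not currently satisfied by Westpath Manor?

11

1. elopement drill 50 days ago vs limit 45 → not met
2. dietary services review 64 days ago vs limit 60 → not met
3. condition 'has more than 50 beds' holds; professional liability coverage $2,300,000 < $2,325,000 → not met
4. grievance procedure absent → not met
5. fire-alarm system test 147 days ago vs limit 120 → not met
6. condition 'provides memory care' holds; resident-rights training 793 days ago vs limit 730 → not met
7. open plan-of-correction items 4 > 3 → not met
8. state survey 550 days ago vs limit 540 → not met
9. registered nurses on call 1 < 3 → not met
10. condition 'administers injections' holds; residents per night-shift aide 19 > 12 → not met
11. certified medication aides 1 < 3 → not met
Not met: 11 of 11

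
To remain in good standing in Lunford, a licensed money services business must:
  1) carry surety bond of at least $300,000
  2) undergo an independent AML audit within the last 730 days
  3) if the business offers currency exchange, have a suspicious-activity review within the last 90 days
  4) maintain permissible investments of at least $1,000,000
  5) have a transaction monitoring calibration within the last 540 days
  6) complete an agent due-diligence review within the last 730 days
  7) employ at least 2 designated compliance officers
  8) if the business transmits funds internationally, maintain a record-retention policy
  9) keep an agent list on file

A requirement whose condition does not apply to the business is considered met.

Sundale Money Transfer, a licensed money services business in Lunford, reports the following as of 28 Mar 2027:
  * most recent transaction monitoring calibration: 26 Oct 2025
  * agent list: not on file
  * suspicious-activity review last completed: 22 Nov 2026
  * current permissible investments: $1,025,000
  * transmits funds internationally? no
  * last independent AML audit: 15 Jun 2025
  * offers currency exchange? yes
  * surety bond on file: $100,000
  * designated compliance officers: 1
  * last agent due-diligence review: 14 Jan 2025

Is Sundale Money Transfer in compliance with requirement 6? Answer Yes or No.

No

6. agent due-diligence review 803 days ago vs limit 730 → not met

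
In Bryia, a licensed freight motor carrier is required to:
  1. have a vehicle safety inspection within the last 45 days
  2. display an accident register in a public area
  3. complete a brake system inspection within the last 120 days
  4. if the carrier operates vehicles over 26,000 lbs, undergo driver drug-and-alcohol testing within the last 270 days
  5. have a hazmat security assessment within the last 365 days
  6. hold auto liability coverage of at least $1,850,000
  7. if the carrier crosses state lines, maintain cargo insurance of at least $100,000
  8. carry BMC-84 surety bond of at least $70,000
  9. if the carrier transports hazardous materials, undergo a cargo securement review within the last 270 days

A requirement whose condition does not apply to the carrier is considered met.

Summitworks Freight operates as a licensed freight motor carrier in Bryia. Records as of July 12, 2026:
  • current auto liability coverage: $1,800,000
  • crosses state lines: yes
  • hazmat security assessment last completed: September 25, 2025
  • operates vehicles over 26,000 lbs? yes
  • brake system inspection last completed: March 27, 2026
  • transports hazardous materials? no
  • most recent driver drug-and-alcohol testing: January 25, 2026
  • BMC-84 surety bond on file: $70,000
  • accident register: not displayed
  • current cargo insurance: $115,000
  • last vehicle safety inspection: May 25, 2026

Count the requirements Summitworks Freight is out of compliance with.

3

1. vehicle safety inspection 48 days ago vs limit 45 → not met
2. accident register absent → not met
3. brake system inspection 107 days ago vs limit 120 → met
4. condition 'operates vehicles over 26,000 lbs' holds; driver drug-and-alcohol testing 168 days ago vs limit 270 → met
5. hazmat security assessment 290 days ago vs limit 365 → met
6. auto liability coverage $1,800,000 < $1,850,000 → not met
7. condition 'crosses state lines' holds; cargo insurance $115,000 ≥ $100,000 → met
8. BMC-84 surety bond $70,000 ≥ $70,000 → met
9. condition 'transports hazardous materials' does not hold → requirement n/a → met
Not met: 3 of 9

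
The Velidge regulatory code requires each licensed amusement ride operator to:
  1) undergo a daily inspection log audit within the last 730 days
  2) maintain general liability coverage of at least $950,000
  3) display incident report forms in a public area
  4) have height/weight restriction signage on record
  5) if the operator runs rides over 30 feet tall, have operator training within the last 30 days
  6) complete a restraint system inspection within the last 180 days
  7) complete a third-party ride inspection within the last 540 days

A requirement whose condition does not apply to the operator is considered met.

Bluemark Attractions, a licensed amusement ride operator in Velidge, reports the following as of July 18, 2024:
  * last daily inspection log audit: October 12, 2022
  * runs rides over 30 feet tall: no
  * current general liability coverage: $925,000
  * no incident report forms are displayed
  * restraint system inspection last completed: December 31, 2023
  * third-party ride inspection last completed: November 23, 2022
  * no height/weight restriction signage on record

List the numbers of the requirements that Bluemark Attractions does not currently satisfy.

2, 3, 4, 6, 7

1. daily inspection log audit 645 days ago vs limit 730 → met
2. general liability coverage $925,000 < $950,000 → not met
3. incident report forms absent → not met
4. height/weight restriction signage absent → not met
5. condition 'runs rides over 30 feet tall' does not hold → requirement n/a → met
6. restraint system inspection 200 days ago vs limit 180 → not met
7. third-party ride inspection 603 days ago vs limit 540 → not met
Not met: 2, 3, 4, 6, 7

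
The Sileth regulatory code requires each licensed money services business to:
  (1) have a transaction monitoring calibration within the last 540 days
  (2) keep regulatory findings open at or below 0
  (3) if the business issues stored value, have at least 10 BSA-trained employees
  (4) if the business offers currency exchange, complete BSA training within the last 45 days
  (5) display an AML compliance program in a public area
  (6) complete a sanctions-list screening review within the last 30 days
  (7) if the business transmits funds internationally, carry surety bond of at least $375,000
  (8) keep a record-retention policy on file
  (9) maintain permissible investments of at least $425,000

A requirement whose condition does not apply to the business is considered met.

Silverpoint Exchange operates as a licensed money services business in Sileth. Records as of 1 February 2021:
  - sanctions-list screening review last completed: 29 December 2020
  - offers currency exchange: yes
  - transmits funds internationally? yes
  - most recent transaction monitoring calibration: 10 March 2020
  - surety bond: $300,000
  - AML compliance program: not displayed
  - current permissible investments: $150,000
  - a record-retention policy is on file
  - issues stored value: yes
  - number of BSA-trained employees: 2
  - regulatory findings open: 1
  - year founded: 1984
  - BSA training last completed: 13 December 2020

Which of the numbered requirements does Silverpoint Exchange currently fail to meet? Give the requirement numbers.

2, 3, 4, 5, 6, 7, 9

1. transaction monitoring calibration 328 days ago vs limit 540 → met
2. regulatory findings open 1 > 0 → not met
3. condition 'issues stored value' holds; BSA-trained employees 2 < 10 → not met
4. condition 'offers currency exchange' holds; BSA training 50 days ago vs limit 45 → not met
5. AML compliance program absent → not met
6. sanctions-list screening review 34 days ago vs limit 30 → not met
7. condition 'transmits funds internationally' holds; surety bond $300,000 < $375,000 → not met
8. record-retention policy present → met
9. permissible investments $150,000 < $425,000 → not met
Not met: 2, 3, 4, 5, 6, 7, 9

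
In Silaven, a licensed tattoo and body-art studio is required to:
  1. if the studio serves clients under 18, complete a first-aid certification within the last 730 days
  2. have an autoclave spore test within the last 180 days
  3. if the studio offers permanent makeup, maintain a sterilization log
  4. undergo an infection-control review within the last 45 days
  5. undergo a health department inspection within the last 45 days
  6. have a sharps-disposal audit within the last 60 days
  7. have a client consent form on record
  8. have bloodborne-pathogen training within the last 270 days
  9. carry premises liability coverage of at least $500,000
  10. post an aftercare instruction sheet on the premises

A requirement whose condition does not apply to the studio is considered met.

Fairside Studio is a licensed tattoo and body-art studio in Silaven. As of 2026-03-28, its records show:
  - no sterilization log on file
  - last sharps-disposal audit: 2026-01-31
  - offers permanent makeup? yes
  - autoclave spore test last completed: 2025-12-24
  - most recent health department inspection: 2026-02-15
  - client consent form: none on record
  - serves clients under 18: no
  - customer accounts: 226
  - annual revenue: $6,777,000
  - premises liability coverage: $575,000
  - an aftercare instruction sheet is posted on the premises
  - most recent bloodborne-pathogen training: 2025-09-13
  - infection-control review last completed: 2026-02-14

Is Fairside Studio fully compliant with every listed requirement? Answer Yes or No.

1. condition 'serves clients under 18' does not hold → requirement n/a → met
2. autoclave spore test 94 days ago vs limit 180 → met
3. condition 'offers permanent makeup' holds; sterilization log absent → not met
4. infection-control review 42 days ago vs limit 45 → met
5. health department inspection 41 days ago vs limit 45 → met
6. sharps-disposal audit 56 days ago vs limit 60 → met
7. client consent form absent → not met
8. bloodborne-pathogen training 196 days ago vs limit 270 → met
9. premises liability coverage $575,000 ≥ $500,000 → met
10. aftercare instruction sheet present → met
Not met: 3, 7

No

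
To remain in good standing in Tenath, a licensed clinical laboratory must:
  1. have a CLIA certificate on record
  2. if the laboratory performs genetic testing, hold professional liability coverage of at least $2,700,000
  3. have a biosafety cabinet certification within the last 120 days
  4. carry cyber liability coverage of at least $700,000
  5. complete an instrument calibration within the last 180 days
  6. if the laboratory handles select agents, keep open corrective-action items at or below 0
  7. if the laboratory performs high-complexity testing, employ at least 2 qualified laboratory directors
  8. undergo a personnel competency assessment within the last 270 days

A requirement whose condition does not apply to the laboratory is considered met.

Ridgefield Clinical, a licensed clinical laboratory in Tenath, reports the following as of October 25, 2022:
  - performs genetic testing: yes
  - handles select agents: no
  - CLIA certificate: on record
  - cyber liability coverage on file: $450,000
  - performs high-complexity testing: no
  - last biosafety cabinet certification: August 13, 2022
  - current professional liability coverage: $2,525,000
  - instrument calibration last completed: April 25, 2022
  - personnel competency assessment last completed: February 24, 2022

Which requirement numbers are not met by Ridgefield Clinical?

2, 4, 5

1. CLIA certificate present → met
2. condition 'performs genetic testing' holds; professional liability coverage $2,525,000 < $2,700,000 → not met
3. biosafety cabinet certification 73 days ago vs limit 120 → met
4. cyber liability coverage $450,000 < $700,000 → not met
5. instrument calibration 183 days ago vs limit 180 → not met
6. condition 'handles select agents' does not hold → requirement n/a → met
7. condition 'performs high-complexity testing' does not hold → requirement n/a → met
8. personnel competency assessment 243 days ago vs limit 270 → met
Not met: 2, 4, 5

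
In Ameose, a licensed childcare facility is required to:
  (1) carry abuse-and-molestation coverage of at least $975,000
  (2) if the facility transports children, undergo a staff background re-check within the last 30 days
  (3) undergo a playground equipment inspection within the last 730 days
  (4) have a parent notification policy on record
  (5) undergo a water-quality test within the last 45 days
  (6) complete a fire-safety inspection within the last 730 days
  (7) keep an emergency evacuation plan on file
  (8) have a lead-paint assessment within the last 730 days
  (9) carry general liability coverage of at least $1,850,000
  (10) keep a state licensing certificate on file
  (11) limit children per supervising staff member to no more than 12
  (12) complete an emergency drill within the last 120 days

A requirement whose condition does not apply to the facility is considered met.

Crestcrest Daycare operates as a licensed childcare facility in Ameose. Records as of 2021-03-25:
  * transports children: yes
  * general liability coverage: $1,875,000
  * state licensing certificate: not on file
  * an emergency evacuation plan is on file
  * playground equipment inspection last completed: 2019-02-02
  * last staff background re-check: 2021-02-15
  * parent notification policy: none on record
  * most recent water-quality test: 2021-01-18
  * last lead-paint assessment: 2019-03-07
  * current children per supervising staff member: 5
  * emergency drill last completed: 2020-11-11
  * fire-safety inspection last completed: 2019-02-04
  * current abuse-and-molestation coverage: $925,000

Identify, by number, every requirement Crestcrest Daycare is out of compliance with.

1. abuse-and-molestation coverage $925,000 < $975,000 → not met
2. condition 'transports children' holds; staff background re-check 38 days ago vs limit 30 → not met
3. playground equipment inspection 782 days ago vs limit 730 → not met
4. parent notification policy absent → not met
5. water-quality test 66 days ago vs limit 45 → not met
6. fire-safety inspection 780 days ago vs limit 730 → not met
7. emergency evacuation plan present → met
8. lead-paint assessment 749 days ago vs limit 730 → not met
9. general liability coverage $1,875,000 ≥ $1,850,000 → met
10. state licensing certificate absent → not met
11. children per supervising staff member 5 ≤ 12 → met
12. emergency drill 134 days ago vs limit 120 → not met
Not met: 1, 2, 3, 4, 5, 6, 8, 10, 12

1, 2, 3, 4, 5, 6, 8, 10, 12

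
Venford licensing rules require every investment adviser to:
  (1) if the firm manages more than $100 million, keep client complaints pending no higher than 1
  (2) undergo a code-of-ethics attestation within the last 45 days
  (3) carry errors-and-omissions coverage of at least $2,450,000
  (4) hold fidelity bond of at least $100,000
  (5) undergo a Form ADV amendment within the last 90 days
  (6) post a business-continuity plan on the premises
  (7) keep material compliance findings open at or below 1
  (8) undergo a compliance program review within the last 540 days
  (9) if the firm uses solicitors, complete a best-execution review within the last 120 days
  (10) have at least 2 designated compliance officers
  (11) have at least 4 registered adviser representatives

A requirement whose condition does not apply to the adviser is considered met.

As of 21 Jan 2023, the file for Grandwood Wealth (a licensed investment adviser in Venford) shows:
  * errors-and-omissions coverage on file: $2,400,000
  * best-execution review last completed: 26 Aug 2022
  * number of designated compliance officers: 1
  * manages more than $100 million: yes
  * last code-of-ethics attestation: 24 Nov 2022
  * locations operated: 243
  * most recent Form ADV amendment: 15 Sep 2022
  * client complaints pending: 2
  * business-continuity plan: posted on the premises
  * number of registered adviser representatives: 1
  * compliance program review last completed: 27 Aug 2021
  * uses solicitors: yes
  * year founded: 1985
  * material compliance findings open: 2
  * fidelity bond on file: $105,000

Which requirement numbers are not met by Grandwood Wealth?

1, 2, 3, 5, 7, 9, 10, 11

1. condition 'manages more than $100 million' holds; client complaints pending 2 > 1 → not met
2. code-of-ethics attestation 58 days ago vs limit 45 → not met
3. errors-and-omissions coverage $2,400,000 < $2,450,000 → not met
4. fidelity bond $105,000 ≥ $100,000 → met
5. Form ADV amendment 128 days ago vs limit 90 → not met
6. business-continuity plan present → met
7. material compliance findings open 2 > 1 → not met
8. compliance program review 512 days ago vs limit 540 → met
9. condition 'uses solicitors' holds; best-execution review 148 days ago vs limit 120 → not met
10. designated compliance officers 1 < 2 → not met
11. registered adviser representatives 1 < 4 → not met
Not met: 1, 2, 3, 5, 7, 9, 10, 11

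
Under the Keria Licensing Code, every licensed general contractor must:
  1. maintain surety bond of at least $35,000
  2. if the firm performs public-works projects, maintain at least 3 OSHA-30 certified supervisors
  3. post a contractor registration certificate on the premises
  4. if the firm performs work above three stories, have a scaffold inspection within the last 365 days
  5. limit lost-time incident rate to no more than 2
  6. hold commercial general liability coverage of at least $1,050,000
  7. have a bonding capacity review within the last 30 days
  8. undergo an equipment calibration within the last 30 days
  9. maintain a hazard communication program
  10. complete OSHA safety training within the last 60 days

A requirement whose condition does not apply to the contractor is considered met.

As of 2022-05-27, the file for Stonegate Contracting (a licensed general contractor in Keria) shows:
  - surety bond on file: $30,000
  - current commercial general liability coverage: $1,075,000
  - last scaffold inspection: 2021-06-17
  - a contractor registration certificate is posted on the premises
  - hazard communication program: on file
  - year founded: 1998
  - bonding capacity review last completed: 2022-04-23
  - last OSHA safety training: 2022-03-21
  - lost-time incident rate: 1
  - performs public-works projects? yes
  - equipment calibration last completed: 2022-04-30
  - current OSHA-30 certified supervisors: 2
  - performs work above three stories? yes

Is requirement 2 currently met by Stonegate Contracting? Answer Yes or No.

No

2. condition 'performs public-works projects' holds; OSHA-30 certified supervisors 2 < 3 → not met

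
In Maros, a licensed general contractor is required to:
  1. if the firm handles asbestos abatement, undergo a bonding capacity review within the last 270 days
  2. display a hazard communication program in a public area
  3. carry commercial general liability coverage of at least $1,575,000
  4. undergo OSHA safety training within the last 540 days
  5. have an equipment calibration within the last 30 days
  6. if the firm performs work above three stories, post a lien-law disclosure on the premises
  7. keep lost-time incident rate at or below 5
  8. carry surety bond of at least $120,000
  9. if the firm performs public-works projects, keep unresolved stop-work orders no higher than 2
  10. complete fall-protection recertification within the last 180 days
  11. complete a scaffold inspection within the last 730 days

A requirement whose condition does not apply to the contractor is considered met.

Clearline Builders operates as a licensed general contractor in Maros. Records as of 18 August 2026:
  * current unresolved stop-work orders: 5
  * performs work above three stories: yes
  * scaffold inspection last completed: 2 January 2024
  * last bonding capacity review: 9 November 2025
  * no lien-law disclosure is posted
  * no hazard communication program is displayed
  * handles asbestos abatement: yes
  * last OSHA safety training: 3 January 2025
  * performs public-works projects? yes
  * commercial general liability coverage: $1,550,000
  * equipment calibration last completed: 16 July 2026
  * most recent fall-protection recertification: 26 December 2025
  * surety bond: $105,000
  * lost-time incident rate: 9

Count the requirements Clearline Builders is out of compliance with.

11

1. condition 'handles asbestos abatement' holds; bonding capacity review 282 days ago vs limit 270 → not met
2. hazard communication program absent → not met
3. commercial general liability coverage $1,550,000 < $1,575,000 → not met
4. OSHA safety training 592 days ago vs limit 540 → not met
5. equipment calibration 33 days ago vs limit 30 → not met
6. condition 'performs work above three stories' holds; lien-law disclosure absent → not met
7. lost-time incident rate 9 > 5 → not met
8. surety bond $105,000 < $120,000 → not met
9. condition 'performs public-works projects' holds; unresolved stop-work orders 5 > 2 → not met
10. fall-protection recertification 235 days ago vs limit 180 → not met
11. scaffold inspection 959 days ago vs limit 730 → not met
Not met: 11 of 11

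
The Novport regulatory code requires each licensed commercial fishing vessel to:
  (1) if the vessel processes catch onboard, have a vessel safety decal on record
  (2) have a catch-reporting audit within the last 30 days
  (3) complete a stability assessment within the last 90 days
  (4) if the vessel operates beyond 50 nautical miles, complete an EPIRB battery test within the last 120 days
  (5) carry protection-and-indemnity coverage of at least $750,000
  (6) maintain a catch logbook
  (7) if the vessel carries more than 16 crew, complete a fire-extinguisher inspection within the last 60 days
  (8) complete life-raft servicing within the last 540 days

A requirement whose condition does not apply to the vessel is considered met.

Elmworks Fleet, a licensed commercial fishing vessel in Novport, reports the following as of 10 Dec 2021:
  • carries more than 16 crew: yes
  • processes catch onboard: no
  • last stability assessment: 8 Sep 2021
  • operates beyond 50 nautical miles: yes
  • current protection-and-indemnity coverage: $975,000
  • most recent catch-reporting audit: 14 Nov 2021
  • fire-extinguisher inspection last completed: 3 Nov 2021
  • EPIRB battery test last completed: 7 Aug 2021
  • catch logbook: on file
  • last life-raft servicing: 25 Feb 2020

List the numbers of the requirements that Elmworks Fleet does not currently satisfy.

1. condition 'processes catch onboard' does not hold → requirement n/a → met
2. catch-reporting audit 26 days ago vs limit 30 → met
3. stability assessment 93 days ago vs limit 90 → not met
4. condition 'operates beyond 50 nautical miles' holds; EPIRB battery test 125 days ago vs limit 120 → not met
5. protection-and-indemnity coverage $975,000 ≥ $750,000 → met
6. catch logbook present → met
7. condition 'carries more than 16 crew' holds; fire-extinguisher inspection 37 days ago vs limit 60 → met
8. life-raft servicing 654 days ago vs limit 540 → not met
Not met: 3, 4, 8

3, 4, 8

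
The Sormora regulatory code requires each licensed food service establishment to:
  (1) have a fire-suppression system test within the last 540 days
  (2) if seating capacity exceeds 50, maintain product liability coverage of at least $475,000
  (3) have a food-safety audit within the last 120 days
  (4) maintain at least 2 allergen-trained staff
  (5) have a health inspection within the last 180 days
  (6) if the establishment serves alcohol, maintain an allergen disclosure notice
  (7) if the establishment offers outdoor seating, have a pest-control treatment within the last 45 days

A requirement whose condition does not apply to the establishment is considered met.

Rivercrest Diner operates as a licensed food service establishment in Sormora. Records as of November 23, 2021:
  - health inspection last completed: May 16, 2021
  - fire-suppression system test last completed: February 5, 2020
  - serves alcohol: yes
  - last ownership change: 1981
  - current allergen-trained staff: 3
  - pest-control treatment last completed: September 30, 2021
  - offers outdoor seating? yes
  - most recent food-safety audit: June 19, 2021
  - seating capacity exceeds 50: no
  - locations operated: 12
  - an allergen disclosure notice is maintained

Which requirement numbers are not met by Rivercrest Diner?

1. fire-suppression system test 657 days ago vs limit 540 → not met
2. condition 'seating capacity exceeds 50' does not hold → requirement n/a → met
3. food-safety audit 157 days ago vs limit 120 → not met
4. allergen-trained staff 3 ≥ 2 → met
5. health inspection 191 days ago vs limit 180 → not met
6. condition 'serves alcohol' holds; allergen disclosure notice present → met
7. condition 'offers outdoor seating' holds; pest-control treatment 54 days ago vs limit 45 → not met
Not met: 1, 3, 5, 7

1, 3, 5, 7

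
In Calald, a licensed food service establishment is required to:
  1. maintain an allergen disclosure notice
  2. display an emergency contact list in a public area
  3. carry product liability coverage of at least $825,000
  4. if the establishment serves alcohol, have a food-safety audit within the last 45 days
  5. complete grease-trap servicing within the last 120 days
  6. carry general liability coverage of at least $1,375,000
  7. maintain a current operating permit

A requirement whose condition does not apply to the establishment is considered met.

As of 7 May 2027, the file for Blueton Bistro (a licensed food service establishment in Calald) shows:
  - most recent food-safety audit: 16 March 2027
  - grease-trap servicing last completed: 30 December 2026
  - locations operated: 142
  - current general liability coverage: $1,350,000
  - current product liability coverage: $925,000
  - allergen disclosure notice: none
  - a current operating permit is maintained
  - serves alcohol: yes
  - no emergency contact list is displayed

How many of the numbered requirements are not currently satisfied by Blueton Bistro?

1. allergen disclosure notice absent → not met
2. emergency contact list absent → not met
3. product liability coverage $925,000 ≥ $825,000 → met
4. condition 'serves alcohol' holds; food-safety audit 52 days ago vs limit 45 → not met
5. grease-trap servicing 128 days ago vs limit 120 → not met
6. general liability coverage $1,350,000 < $1,375,000 → not met
7. current operating permit present → met
Not met: 5 of 7

5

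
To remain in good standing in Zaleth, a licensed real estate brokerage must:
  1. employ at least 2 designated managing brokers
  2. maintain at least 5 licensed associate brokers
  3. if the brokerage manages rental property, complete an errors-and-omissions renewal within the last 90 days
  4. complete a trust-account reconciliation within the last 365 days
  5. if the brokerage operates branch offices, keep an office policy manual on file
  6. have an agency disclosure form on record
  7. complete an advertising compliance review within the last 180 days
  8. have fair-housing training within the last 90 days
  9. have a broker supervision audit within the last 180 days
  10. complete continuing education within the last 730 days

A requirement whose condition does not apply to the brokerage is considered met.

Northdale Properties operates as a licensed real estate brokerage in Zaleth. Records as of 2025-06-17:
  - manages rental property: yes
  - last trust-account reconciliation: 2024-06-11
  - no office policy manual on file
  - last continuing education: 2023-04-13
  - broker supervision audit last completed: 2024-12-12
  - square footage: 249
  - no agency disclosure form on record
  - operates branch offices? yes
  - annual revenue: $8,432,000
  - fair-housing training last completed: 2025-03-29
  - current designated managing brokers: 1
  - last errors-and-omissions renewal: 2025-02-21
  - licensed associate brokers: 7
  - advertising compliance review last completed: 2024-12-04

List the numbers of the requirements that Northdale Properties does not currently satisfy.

1. designated managing brokers 1 < 2 → not met
2. licensed associate brokers 7 ≥ 5 → met
3. condition 'manages rental property' holds; errors-and-omissions renewal 116 days ago vs limit 90 → not met
4. trust-account reconciliation 371 days ago vs limit 365 → not met
5. condition 'operates branch offices' holds; office policy manual absent → not met
6. agency disclosure form absent → not met
7. advertising compliance review 195 days ago vs limit 180 → not met
8. fair-housing training 80 days ago vs limit 90 → met
9. broker supervision audit 187 days ago vs limit 180 → not met
10. continuing education 796 days ago vs limit 730 → not met
Not met: 1, 3, 4, 5, 6, 7, 9, 10

1, 3, 4, 5, 6, 7, 9, 10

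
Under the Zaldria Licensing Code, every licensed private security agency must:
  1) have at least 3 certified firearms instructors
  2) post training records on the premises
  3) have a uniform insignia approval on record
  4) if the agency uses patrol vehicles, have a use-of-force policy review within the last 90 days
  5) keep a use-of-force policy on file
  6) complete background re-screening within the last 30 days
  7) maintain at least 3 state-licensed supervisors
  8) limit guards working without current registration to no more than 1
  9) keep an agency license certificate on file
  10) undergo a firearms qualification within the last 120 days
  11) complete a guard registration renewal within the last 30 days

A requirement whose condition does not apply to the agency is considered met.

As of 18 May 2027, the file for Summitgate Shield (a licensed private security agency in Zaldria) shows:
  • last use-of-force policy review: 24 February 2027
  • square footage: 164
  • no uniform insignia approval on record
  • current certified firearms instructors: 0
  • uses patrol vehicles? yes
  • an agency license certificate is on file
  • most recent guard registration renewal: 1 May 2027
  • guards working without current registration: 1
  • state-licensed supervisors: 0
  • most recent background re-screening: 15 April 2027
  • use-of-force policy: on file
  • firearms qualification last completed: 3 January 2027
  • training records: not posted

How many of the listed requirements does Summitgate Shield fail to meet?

1. certified firearms instructors 0 < 3 → not met
2. training records absent → not met
3. uniform insignia approval absent → not met
4. condition 'uses patrol vehicles' holds; use-of-force policy review 83 days ago vs limit 90 → met
5. use-of-force policy present → met
6. background re-screening 33 days ago vs limit 30 → not met
7. state-licensed supervisors 0 < 3 → not met
8. guards working without current registration 1 ≤ 1 → met
9. agency license certificate present → met
10. firearms qualification 135 days ago vs limit 120 → not met
11. guard registration renewal 17 days ago vs limit 30 → met
Not met: 6 of 11

6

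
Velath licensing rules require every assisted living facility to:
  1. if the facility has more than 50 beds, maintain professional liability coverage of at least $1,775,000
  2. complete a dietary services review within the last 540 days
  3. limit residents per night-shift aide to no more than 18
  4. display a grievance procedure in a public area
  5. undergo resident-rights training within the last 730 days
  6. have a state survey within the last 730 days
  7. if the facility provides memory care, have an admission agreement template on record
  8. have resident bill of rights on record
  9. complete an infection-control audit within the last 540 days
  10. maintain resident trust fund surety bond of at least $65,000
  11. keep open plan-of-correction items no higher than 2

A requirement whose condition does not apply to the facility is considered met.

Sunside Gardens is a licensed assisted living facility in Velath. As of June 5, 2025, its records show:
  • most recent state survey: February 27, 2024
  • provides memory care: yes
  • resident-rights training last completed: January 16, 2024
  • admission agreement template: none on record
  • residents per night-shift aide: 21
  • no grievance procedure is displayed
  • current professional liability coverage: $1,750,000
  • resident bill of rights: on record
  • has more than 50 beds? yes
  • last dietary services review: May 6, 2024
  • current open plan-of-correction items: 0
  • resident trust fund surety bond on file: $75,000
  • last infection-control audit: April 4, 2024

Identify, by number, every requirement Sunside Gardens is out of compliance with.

1. condition 'has more than 50 beds' holds; professional liability coverage $1,750,000 < $1,775,000 → not met
2. dietary services review 395 days ago vs limit 540 → met
3. residents per night-shift aide 21 > 18 → not met
4. grievance procedure absent → not met
5. resident-rights training 506 days ago vs limit 730 → met
6. state survey 464 days ago vs limit 730 → met
7. condition 'provides memory care' holds; admission agreement template absent → not met
8. resident bill of rights present → met
9. infection-control audit 427 days ago vs limit 540 → met
10. resident trust fund surety bond $75,000 ≥ $65,000 → met
11. open plan-of-correction items 0 ≤ 2 → met
Not met: 1, 3, 4, 7

1, 3, 4, 7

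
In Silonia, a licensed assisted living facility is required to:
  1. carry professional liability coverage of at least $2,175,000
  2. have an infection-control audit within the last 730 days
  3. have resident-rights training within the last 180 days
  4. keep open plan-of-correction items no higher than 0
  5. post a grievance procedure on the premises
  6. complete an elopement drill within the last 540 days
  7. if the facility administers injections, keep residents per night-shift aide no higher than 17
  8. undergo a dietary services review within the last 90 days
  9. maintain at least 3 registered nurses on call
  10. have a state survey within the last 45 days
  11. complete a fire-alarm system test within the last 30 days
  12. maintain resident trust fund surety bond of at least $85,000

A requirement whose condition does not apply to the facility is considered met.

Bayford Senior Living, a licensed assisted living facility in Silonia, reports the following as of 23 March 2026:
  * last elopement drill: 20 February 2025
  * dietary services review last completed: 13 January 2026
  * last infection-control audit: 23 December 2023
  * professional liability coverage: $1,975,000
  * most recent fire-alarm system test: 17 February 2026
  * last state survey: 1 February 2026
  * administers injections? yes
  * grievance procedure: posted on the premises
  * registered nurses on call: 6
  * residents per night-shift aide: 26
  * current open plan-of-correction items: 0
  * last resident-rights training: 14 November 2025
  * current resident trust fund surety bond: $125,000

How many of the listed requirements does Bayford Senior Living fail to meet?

1. professional liability coverage $1,975,000 < $2,175,000 → not met
2. infection-control audit 821 days ago vs limit 730 → not met
3. resident-rights training 129 days ago vs limit 180 → met
4. open plan-of-correction items 0 ≤ 0 → met
5. grievance procedure present → met
6. elopement drill 396 days ago vs limit 540 → met
7. condition 'administers injections' holds; residents per night-shift aide 26 > 17 → not met
8. dietary services review 69 days ago vs limit 90 → met
9. registered nurses on call 6 ≥ 3 → met
10. state survey 50 days ago vs limit 45 → not met
11. fire-alarm system test 34 days ago vs limit 30 → not met
12. resident trust fund surety bond $125,000 ≥ $85,000 → met
Not met: 5 of 12

5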